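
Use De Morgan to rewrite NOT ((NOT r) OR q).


De Morgan: the negation of a disjunction is the conjunction of the negations.
Distribute NOT across OR, flipping it to AND, and negate each literal.

r AND (NOT q)


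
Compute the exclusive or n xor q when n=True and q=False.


Exclusive or is true when exactly one operand is true.
Substitute: n=True, q=False.
True xor False evaluates to True.

True


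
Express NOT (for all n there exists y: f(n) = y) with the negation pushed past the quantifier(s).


Negation flips each quantifier (∀↔∃) and negates the inner predicate.
¬(for all n there exists y: φ) = there exists n for all y: ¬φ.

there exists n for all y: NOT(f(n) = y)


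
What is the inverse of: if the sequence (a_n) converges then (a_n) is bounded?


The inverse of (P → Q) is (¬P → ¬Q). It is equivalent to the converse, not to the original.
Here P = 'the sequence (a_n) converges' and Q = '(a_n) is bounded'.

If not (the sequence (a_n) converges), then not ((a_n) is bounded).


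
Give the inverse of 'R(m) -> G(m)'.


The inverse of (P → Q) is (¬P → ¬Q). It is equivalent to the converse, not to the original.
Here P = 'R(m)' and Q = 'G(m)'.

If not (R(m)), then not (G(m)).


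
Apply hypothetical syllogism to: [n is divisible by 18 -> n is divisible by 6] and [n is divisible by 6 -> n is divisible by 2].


Hypothetical syllogism: from (P → Q) and (Q → R), infer (P → R).
Chain the two implications through the shared middle term 'n is divisible by 6'.

n is divisible by 18 -> n is divisible by 2


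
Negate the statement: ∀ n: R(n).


¬(∀ x: φ) = ∃ x: ¬φ, and ¬(∃ x: φ) = ∀ x: ¬φ.
Apply to the universal statement.

∃ n: ¬(R(n))


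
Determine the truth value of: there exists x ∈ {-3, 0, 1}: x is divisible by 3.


Evaluate the predicate on each element: -3:T, 0:T, 1:F.
Witness x = -3 satisfies the predicate.

T


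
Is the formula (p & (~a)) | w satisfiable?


Search for a satisfying assignment over {a, p, w}.
Try a=False, p=True, w=False: the formula evaluates to True.
A satisfying assignment exists.

Satisfiable.


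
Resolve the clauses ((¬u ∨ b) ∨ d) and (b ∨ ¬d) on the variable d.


The clauses contain complementary literals d and ¬d.
Resolution eliminates this pair and disjoins the remaining literals (merging duplicates).

(¬u ∨ b)


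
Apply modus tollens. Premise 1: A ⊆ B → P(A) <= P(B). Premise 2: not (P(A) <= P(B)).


Modus tollens: from (P → Q) and ¬Q, infer ¬P.
Q = 'P(A) <= P(B)' is denied; since P → Q, P must also fail.

Not (A ⊆ B).


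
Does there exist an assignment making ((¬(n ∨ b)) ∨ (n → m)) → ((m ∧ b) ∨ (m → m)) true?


Search for a satisfying assignment over {b, m, n}.
Try b=F, m=F, n=F: the formula evaluates to T.
A satisfying assignment exists.

Satisfiable.


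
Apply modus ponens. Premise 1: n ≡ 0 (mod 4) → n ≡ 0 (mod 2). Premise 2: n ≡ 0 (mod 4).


Modus ponens: from (P → Q) and P, infer Q.
P = 'n ≡ 0 (mod 4)' is asserted, and P → Q holds, so Q follows.

n ≡ 0 (mod 2).


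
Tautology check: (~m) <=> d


Build the truth table over {d, m}:
d | m | φ
---------
False | False | False
True | False | True
False | True | True
True | True | False
Counterexample at row 1: with d=False, m=False, the formula is False.

No, it is not a tautology.


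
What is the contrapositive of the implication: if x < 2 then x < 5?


The contrapositive of (P → Q) is (¬Q → ¬P); it is logically equivalent to the original.
Here P = 'x < 2' and Q = 'x < 5'.

If not (x < 5), then not (x < 2).


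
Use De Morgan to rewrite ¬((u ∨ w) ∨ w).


De Morgan: the negation of a disjunction is the conjunction of the negations.
Distribute ¬ across ∨, flipping it to ∧, and negate each literal.

((¬u) ∧ (¬w)) ∧ (¬w)


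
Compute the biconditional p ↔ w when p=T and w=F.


Biconditional is true when both operands have the same truth value.
Substitute: p=T, w=F.
T ↔ F evaluates to F.

F


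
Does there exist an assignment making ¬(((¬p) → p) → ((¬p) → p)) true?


Check all 2 assignments over {p}:
p | φ
-----
F | F
T | F
No assignment makes the formula true.

Unsatisfiable.


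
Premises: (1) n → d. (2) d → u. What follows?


Hypothetical syllogism: from (P → Q) and (Q → R), infer (P → R).
Chain the two implications through the shared middle term 'd'.

n → u


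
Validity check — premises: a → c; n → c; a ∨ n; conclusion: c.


This matches the form of proof by cases: the conclusion follows in every model of the premises.

Valid.


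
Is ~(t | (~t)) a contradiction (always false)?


Truth table over {t}:
t | φ
-----
False | False
True | False
Every row is false.

Yes, it is a contradiction.


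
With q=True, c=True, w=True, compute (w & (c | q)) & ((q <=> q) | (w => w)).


Substitute q=True, c=True, w=True:
c | q = True | True = True
w & (c | q) = True & True = True
q <=> q = True <=> True = True
w => w = True => True = True
(q <=> q) | (w => w) = True | True = True
(w & (c | q)) & ((q <=> q) | (w => w)) = True & True = True

True


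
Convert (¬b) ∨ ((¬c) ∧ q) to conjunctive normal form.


Step 1: Distribute ∨ over ∧: (¬b) ∨ ((¬c) ∧ q) = ((¬b) ∨ (¬c)) ∧ ((¬b) ∨ q).

((¬b) ∨ (¬c)) ∧ ((¬b) ∨ q)


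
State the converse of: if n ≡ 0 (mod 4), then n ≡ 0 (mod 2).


The converse of (P → Q) is (Q → P). It is not in general equivalent to the original.
Here P = 'n ≡ 0 (mod 4)' and Q = 'n ≡ 0 (mod 2)'.

If n ≡ 0 (mod 2), then n ≡ 0 (mod 4).


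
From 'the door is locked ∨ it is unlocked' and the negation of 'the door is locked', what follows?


Disjunctive syllogism: from (P ∨ Q) and ¬P, infer Q.
One disjunct, 'the door is locked', is ruled out; the other must hold.

it is unlocked


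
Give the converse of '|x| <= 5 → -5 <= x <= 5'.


The converse of (P → Q) is (Q → P). It is not in general equivalent to the original.
Here P = '|x| <= 5' and Q = '-5 <= x <= 5'.

If -5 <= x <= 5, then |x| <= 5.


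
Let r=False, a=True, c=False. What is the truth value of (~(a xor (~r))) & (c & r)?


Substitute r=False, a=True, c=False:
~r = True
a xor (~r) = True xor True = False
~(a xor (~r)) = True
c & r = False & False = False
(~(a xor (~r))) & (c & r) = True & False = False

False


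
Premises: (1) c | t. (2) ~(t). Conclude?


Disjunctive syllogism: from (P ∨ Q) and ¬P, infer Q.
One disjunct, 't', is ruled out; the other must hold.

c


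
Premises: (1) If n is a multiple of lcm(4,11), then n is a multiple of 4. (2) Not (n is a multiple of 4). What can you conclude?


Modus tollens: from (P → Q) and ¬Q, infer ¬P.
Q = 'n is a multiple of 4' is denied; since P → Q, P must also fail.

Not (n is a multiple of lcm(4,11)).


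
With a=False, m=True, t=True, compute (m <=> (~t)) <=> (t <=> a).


Substitute a=False, m=True, t=True:
~t = False
m <=> (~t) = True <=> False = False
t <=> a = True <=> False = False
(m <=> (~t)) <=> (t <=> a) = False <=> False = True

True


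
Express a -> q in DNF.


Step 1: Rewrite a → q as ¬a ∨ q.

(NOT a) OR q


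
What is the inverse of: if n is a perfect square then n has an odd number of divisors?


The inverse of (P → Q) is (¬P → ¬Q). It is equivalent to the converse, not to the original.
Here P = 'n is a perfect square' and Q = 'n has an odd number of divisors'.

If not (n is a perfect square), then not (n has an odd number of divisors).


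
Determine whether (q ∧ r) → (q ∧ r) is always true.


Build the truth table over {q, r}:
q | r | φ
---------
F | F | T
T | F | T
F | T | T
T | T | T
Every row evaluates to true.

Yes, it is a tautology.


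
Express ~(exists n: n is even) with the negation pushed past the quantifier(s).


¬(forall x: φ) = exists x: ¬φ, and ¬(exists x: φ) = forall x: ¬φ.
Apply to the existential statement.

forall n: ~(n is even)


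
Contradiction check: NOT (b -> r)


Truth table over {b, r}:
b | r | φ
---------
F | F | F
T | F | T
F | T | F
T | T | F
Satisfying assignment at row 2: b=T, r=F gives T.

No, it is not a contradiction.


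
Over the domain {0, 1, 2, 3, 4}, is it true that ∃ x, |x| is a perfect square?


Evaluate the predicate on each element: 0:T, 1:T, 2:F, 3:F, 4:T.
Witness x = 0 satisfies the predicate.

T


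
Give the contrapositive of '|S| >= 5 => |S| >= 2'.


The contrapositive of (P → Q) is (¬Q → ¬P); it is logically equivalent to the original.
Here P = '|S| >= 5' and Q = '|S| >= 2'.

If not (|S| >= 2), then not (|S| >= 5).


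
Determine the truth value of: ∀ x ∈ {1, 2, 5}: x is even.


Evaluate the predicate on each element: 1:F, 2:T, 5:F.
Counterexample x = 1 fails the predicate.

F


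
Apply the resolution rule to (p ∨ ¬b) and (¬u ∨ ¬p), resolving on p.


The clauses contain complementary literals p and ¬p.
Resolution eliminates this pair and disjoins the remaining literals (merging duplicates).

(¬b ∨ ¬u)


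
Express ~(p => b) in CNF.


Step 1: Rewrite p → b as ¬p ∨ b.
Step 2: Negate: ¬(¬p ∨ b) = p ∧ ¬b (De Morgan + double negation).

p & (~b)


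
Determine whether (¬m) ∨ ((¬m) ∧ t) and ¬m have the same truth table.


Compare truth tables:
m | t | φ | ψ
-------------
F | F | T | T
T | F | F | F
F | T | T | T
T | T | F | F
The columns φ and ψ agree on every row.

Yes, they are logically equivalent.


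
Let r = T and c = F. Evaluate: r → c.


Implication is false only when antecedent is true and consequent is false.
Substitute: r=T, c=F.
T → F evaluates to F.

F


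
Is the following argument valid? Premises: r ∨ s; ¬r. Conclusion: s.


This matches the form of disjunctive syllogism: the conclusion follows in every model of the premises.

Valid.


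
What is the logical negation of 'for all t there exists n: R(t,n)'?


Negation flips each quantifier (∀↔∃) and negates the inner predicate.
¬(for all t there exists n: φ) = there exists t for all n: ¬φ.

there exists t for all n: NOT(R(t,n))


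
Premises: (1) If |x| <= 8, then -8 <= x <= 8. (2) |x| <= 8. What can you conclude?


Modus ponens: from (P → Q) and P, infer Q.
P = '|x| <= 8' is asserted, and P → Q holds, so Q follows.

-8 <= x <= 8.


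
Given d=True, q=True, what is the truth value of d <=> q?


Biconditional is true when both operands have the same truth value.
Substitute: d=True, q=True.
True <=> True evaluates to True.

True


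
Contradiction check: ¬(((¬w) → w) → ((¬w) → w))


Truth table over {w}:
w | φ
-----
F | F
T | F
Every row is false.

Yes, it is a contradiction.


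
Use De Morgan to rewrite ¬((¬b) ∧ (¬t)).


De Morgan: the negation of a conjunction is the disjunction of the negations.
Distribute ¬ across ∧, flipping it to ∨, and negate each literal.

b ∨ t


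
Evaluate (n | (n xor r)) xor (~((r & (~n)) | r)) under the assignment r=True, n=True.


Substitute r=True, n=True:
n xor r = True xor True = False
n | (n xor r) = True | False = True
~n = False
r & (~n) = True & False = False
(r & (~n)) | r = False | True = True
~((r & (~n)) | r) = False
(n | (n xor r)) xor (~((r & (~n)) | r)) = True xor False = True

True


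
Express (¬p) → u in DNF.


Step 1: Rewrite (¬p) → u as ¬(¬p) ∨ u.
Step 2: Eliminate any double negations (¬¬X = X).

p ∨ u


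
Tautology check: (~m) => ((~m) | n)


Build the truth table over {m, n}:
m | n | φ
---------
False | False | True
True | False | True
False | True | True
True | True | True
Every row evaluates to true.

Yes, it is a tautology.


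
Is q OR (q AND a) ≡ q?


Compare truth tables:
a | q | φ | ψ
-------------
F | F | F | F
T | F | F | F
F | T | T | T
T | T | T | T
The columns φ and ψ agree on every row.

Yes, they are logically equivalent.


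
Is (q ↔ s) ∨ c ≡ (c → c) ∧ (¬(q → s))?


Compare truth tables:
c | q | s | φ | ψ
-----------------
F | F | F | T | F
T | F | F | T | F
F | T | F | F | T
T | T | F | T | T
F | F | T | F | F
T | F | T | T | F
F | T | T | T | F
T | T | T | T | F
They differ at row 1 (c=F, q=F, s=F): φ=T but ψ=F.

No, they are not logically equivalent.


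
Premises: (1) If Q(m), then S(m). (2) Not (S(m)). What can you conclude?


Modus tollens: from (P → Q) and ¬Q, infer ¬P.
Q = 'S(m)' is denied; since P → Q, P must also fail.

Not (Q(m)).


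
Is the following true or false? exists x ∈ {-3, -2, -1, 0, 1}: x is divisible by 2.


Evaluate the predicate on each element: -3:False, -2:True, -1:False, 0:True, 1:False.
Witness x = -2 satisfies the predicate.

True


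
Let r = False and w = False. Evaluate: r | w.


Disjunction is false only when both operands are false.
Substitute: r=False, w=False.
False | False evaluates to False.

False


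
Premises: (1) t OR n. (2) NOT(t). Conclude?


Disjunctive syllogism: from (P ∨ Q) and ¬P, infer Q.
One disjunct, 't', is ruled out; the other must hold.

n


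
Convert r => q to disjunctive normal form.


Step 1: Rewrite r → q as ¬r ∨ q.

(~r) | q


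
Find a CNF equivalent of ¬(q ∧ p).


Step 1: Apply De Morgan: ¬(q ∧ p) = ¬q ∨ ¬p.

(¬q) ∨ (¬p)


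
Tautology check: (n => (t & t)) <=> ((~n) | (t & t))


Build the truth table over {n, t}:
n | t | φ
---------
False | False | True
True | False | True
False | True | True
True | True | True
Every row evaluates to true.

Yes, it is a tautology.


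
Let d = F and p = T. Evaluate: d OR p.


Disjunction is false only when both operands are false.
Substitute: d=F, p=T.
F OR T evaluates to T.

T


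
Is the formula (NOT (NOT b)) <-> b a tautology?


Build the truth table over {b}:
b | φ
-----
F | T
T | T
Every row evaluates to true.

Yes, it is a tautology.


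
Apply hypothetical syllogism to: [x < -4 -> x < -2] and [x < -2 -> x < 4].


Hypothetical syllogism: from (P → Q) and (Q → R), infer (P → R).
Chain the two implications through the shared middle term 'x < -2'.

x < -4 -> x < 4


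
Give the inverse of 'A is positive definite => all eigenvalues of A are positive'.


The inverse of (P → Q) is (¬P → ¬Q). It is equivalent to the converse, not to the original.
Here P = 'A is positive definite' and Q = 'all eigenvalues of A are positive'.

If not (A is positive definite), then not (all eigenvalues of A are positive).


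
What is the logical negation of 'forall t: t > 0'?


¬(forall x: φ) = exists x: ¬φ, and ¬(exists x: φ) = forall x: ¬φ.
Apply to the universal statement.

exists t: ~(t > 0)


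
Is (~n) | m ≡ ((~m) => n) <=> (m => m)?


Compare truth tables:
m | n | φ | ψ
-------------
False | False | True | False
True | False | True | True
False | True | False | True
True | True | True | True
They differ at row 1 (m=False, n=False): φ=True but ψ=False.

No, they are not logically equivalent.


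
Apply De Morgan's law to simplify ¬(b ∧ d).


De Morgan: the negation of a conjunction is the disjunction of the negations.
Distribute ¬ across ∧, flipping it to ∨, and negate each literal.

(¬b) ∨ (¬d)


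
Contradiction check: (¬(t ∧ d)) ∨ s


Truth table over {d, s, t}:
d | s | t | φ
-------------
F | F | F | T
T | F | F | T
F | T | F | T
T | T | F | T
F | F | T | T
T | F | T | F
F | T | T | T
T | T | T | T
Satisfying assignment at row 1: d=F, s=F, t=F gives T.

No, it is not a contradiction.


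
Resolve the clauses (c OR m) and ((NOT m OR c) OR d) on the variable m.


The clauses contain complementary literals m and NOTm.
Resolution eliminates this pair and disjoins the remaining literals (merging duplicates).

(c OR d)


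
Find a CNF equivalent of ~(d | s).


Step 1: Apply De Morgan: ¬(d ∨ s) = ¬d ∧ ¬s.

(~d) & (~s)


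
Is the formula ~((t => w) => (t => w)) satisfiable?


Check all 4 assignments over {t, w}:
t | w | φ
---------
False | False | False
True | False | False
False | True | False
True | True | False
No assignment makes the formula true.

Unsatisfiable.


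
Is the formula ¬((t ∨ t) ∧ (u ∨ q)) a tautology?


Build the truth table over {q, t, u}:
q | t | u | φ
-------------
F | F | F | T
T | F | F | T
F | T | F | T
T | T | F | F
F | F | T | T
T | F | T | T
F | T | T | F
T | T | T | F
Counterexample at row 4: with q=T, t=T, u=F, the formula is F.

No, it is not a tautology.


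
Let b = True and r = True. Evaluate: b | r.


Disjunction is false only when both operands are false.
Substitute: b=True, r=True.
True | True evaluates to True.

True


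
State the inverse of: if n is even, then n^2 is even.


The inverse of (P → Q) is (¬P → ¬Q). It is equivalent to the converse, not to the original.
Here P = 'n is even' and Q = 'n^2 is even'.

If not (n is even), then not (n^2 is even).


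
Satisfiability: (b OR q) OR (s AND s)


Search for a satisfying assignment over {b, q, s}.
Try b=T, q=F, s=F: the formula evaluates to T.
A satisfying assignment exists.

Satisfiable.


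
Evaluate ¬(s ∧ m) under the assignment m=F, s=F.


Substitute m=F, s=F:
s ∧ m = F ∧ F = F
¬(s ∧ m) = T

T


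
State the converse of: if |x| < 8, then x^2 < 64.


The converse of (P → Q) is (Q → P). It is not in general equivalent to the original.
Here P = '|x| < 8' and Q = 'x^2 < 64'.

If x^2 < 64, then |x| < 8.


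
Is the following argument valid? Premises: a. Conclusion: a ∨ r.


This matches the form of disjunction introduction: the conclusion follows in every model of the premises.

Valid.


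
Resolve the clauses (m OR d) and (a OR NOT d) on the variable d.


The clauses contain complementary literals d and NOTd.
Resolution eliminates this pair and disjoins the remaining literals (merging duplicates).

(m OR a)


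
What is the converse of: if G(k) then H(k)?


The converse of (P → Q) is (Q → P). It is not in general equivalent to the original.
Here P = 'G(k)' and Q = 'H(k)'.

If H(k), then G(k).


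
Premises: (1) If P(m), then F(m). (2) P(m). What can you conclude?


Modus ponens: from (P → Q) and P, infer Q.
P = 'P(m)' is asserted, and P → Q holds, so Q follows.

F(m).


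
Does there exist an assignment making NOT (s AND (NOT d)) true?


Search for a satisfying assignment over {d, s}.
Try d=F, s=F: the formula evaluates to T.
A satisfying assignment exists.

Satisfiable.


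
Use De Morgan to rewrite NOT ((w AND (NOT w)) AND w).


De Morgan: the negation of a conjunction is the disjunction of the negations.
Distribute NOT across AND, flipping it to OR, and negate each literal.

((NOT w) OR w) OR (NOT w)


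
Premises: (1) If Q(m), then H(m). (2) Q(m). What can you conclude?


Modus ponens: from (P → Q) and P, infer Q.
P = 'Q(m)' is asserted, and P → Q holds, so Q follows.

H(m).


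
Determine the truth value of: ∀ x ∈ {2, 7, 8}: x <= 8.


Evaluate the predicate on each element: 2:T, 7:T, 8:T.
Every element satisfies the predicate.

T


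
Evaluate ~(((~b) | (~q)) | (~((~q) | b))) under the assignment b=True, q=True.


Substitute b=True, q=True:
~b = False
~q = False
(~b) | (~q) = False | False = False
~q = False
(~q) | b = False | True = True
~((~q) | b) = False
((~b) | (~q)) | (~((~q) | b)) = False | False = False
~(((~b) | (~q)) | (~((~q) | b))) = True

True


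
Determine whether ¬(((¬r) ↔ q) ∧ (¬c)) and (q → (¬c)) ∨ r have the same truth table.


Compare truth tables:
c | q | r | φ | ψ
-----------------
F | F | F | T | T
T | F | F | T | T
F | T | F | F | T
T | T | F | T | F
F | F | T | F | T
T | F | T | T | T
F | T | T | T | T
T | T | T | T | T
They differ at row 3 (c=F, q=T, r=F): φ=F but ψ=T.

No, they are not logically equivalent.


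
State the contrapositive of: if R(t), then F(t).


The contrapositive of (P → Q) is (¬Q → ¬P); it is logically equivalent to the original.
Here P = 'R(t)' and Q = 'F(t)'.

If not (F(t)), then not (R(t)).


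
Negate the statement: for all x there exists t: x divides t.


Negation flips each quantifier (∀↔∃) and negates the inner predicate.
¬(for all x there exists t: φ) = there exists x for all t: ¬φ.

there exists x for all t: NOT(x divides t)


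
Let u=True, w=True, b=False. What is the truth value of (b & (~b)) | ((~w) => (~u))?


Substitute u=True, w=True, b=False:
~b = True
b & (~b) = False & True = False
~w = False
~u = False
(~w) => (~u) = False => False = True
(b & (~b)) | ((~w) => (~u)) = False | True = True

True


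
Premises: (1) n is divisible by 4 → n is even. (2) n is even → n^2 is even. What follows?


Hypothetical syllogism: from (P → Q) and (Q → R), infer (P → R).
Chain the two implications through the shared middle term 'n is even'.

n is divisible by 4 → n^2 is even


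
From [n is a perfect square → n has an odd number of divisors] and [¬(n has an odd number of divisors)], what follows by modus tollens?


Modus tollens: from (P → Q) and ¬Q, infer ¬P.
Q = 'n has an odd number of divisors' is denied; since P → Q, P must also fail.

Not (n is a perfect square).


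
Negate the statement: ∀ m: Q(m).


¬(∀ x: φ) = ∃ x: ¬φ, and ¬(∃ x: φ) = ∀ x: ¬φ.
Apply to the universal statement.

∃ m: ¬(Q(m))


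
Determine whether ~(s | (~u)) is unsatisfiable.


Truth table over {s, u}:
s | u | φ
---------
False | False | False
True | False | False
False | True | True
True | True | False
Satisfying assignment at row 3: s=False, u=True gives True.

No, it is not a contradiction.


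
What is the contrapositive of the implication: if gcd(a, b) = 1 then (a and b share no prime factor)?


The contrapositive of (P → Q) is (¬Q → ¬P); it is logically equivalent to the original.
Here P = 'gcd(a, b) = 1' and Q = '(a and b share no prime factor)'.

If not ((a and b share no prime factor)), then not (gcd(a, b) = 1).


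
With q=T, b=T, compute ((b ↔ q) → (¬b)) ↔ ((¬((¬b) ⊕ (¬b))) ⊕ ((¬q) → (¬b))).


Substitute q=T, b=T:
… (earlier sub-steps elided)
(b ↔ q) → (¬b) = T → F = F
¬b = F
¬b = F
(¬b) ⊕ (¬b) = F ⊕ F = F
¬((¬b) ⊕ (¬b)) = T
¬q = F
¬b = F
(¬q) → (¬b) = F → F = T
(¬((¬b) ⊕ (¬b))) ⊕ ((¬q) → (¬b)) = T ⊕ T = F
((b ↔ q) → (¬b)) ↔ ((¬((¬b) ⊕ (¬b))) ⊕ ((¬q) → (¬b))) = F ↔ F = T

T


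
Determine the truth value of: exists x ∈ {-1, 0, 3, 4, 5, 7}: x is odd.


Evaluate the predicate on each element: -1:True, 0:False, 3:True, 4:False, 5:True, 7:True.
Witness x = -1 satisfies the predicate.

True


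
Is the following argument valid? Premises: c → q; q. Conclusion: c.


This is affirming the consequent (fallacy). There exist truth assignments where the premises are all true but the conclusion is false.

Invalid.


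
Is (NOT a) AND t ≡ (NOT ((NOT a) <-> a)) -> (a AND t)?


Compare truth tables:
a | t | φ | ψ
-------------
F | F | F | F
T | F | F | F
F | T | T | F
T | T | F | T
They differ at row 3 (a=F, t=T): φ=T but ψ=F.

No, they are not logically equivalent.


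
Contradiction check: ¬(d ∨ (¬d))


Truth table over {d}:
d | φ
-----
F | F
T | F
Every row is false.

Yes, it is a contradiction.


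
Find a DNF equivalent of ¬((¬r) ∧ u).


Step 1: Apply De Morgan: ¬((¬r) ∧ u) = ¬(¬r) ∨ ¬u.
Step 2: Eliminate any double negations (¬¬X = X).

r ∨ (¬u)


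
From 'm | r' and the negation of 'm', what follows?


Disjunctive syllogism: from (P ∨ Q) and ¬P, infer Q.
One disjunct, 'm', is ruled out; the other must hold.

r


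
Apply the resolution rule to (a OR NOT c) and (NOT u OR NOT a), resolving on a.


The clauses contain complementary literals a and NOTa.
Resolution eliminates this pair and disjoins the remaining literals (merging duplicates).

(NOT c OR NOT u)


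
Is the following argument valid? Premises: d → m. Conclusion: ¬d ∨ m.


This matches the form of material implication: the conclusion follows in every model of the premises.

Valid.


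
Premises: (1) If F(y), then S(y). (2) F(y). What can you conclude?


Modus ponens: from (P → Q) and P, infer Q.
P = 'F(y)' is asserted, and P → Q holds, so Q follows.

S(y).


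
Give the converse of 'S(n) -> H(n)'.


The converse of (P → Q) is (Q → P). It is not in general equivalent to the original.
Here P = 'S(n)' and Q = 'H(n)'.

If H(n), then S(n).


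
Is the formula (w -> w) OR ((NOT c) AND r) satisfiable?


Search for a satisfying assignment over {c, r, w}.
Try c=F, r=F, w=F: the formula evaluates to T.
A satisfying assignment exists.

Satisfiable.


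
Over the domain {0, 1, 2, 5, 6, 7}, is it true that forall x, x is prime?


Evaluate the predicate on each element: 0:False, 1:False, 2:True, 5:True, 6:False, 7:True.
Counterexample x = 0 fails the predicate.

False


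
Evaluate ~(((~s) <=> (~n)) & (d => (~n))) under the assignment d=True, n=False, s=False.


Substitute d=True, n=False, s=False:
~s = True
~n = True
(~s) <=> (~n) = True <=> True = True
~n = True
d => (~n) = True => True = True
((~s) <=> (~n)) & (d => (~n)) = True & True = True
~(((~s) <=> (~n)) & (d => (~n))) = False

False


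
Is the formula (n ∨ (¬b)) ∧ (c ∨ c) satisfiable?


Search for a satisfying assignment over {b, c, n}.
Try b=F, c=T, n=F: the formula evaluates to T.
A satisfying assignment exists.

Satisfiable.


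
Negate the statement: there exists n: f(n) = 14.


¬(for all x: φ) = there exists x: ¬φ, and ¬(there exists x: φ) = for all x: ¬φ.
Apply to the existential statement.

for all n: NOT(f(n) = 14)


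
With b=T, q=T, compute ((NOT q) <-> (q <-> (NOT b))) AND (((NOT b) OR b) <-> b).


Substitute b=T, q=T:
NOT q = F
NOT b = F
q <-> (NOT b) = T <-> F = F
(NOT q) <-> (q <-> (NOT b)) = F <-> F = T
NOT b = F
(NOT b) OR b = F OR T = T
((NOT b) OR b) <-> b = T <-> T = T
((NOT q) <-> (q <-> (NOT b))) AND (((NOT b) OR b) <-> b) = T AND T = T

T


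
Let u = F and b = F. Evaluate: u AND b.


Conjunction is true only when both operands are true.
Substitute: u=F, b=F.
F AND F evaluates to F.

F


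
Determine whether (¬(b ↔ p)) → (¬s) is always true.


Build the truth table over {b, p, s}:
b | p | s | φ
-------------
F | F | F | T
T | F | F | T
F | T | F | T
T | T | F | T
F | F | T | T
T | F | T | F
F | T | T | F
T | T | T | T
Counterexample at row 6: with b=T, p=F, s=T, the formula is F.

No, it is not a tautology.


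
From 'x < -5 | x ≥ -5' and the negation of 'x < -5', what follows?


Disjunctive syllogism: from (P ∨ Q) and ¬P, infer Q.
One disjunct, 'x < -5', is ruled out; the other must hold.

x ≥ -5


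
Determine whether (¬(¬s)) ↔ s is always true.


Build the truth table over {s}:
s | φ
-----
F | T
T | T
Every row evaluates to true.

Yes, it is a tautology.


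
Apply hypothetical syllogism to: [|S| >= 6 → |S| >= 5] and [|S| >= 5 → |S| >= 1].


Hypothetical syllogism: from (P → Q) and (Q → R), infer (P → R).
Chain the two implications through the shared middle term '|S| >= 5'.

|S| >= 6 → |S| >= 1


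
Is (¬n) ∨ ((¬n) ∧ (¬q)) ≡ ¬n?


Compare truth tables:
n | q | φ | ψ
-------------
F | F | T | T
T | F | F | F
F | T | T | T
T | T | F | F
The columns φ and ψ agree on every row.

Yes, they are logically equivalent.


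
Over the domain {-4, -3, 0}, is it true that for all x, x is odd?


Evaluate the predicate on each element: -4:F, -3:T, 0:F.
Counterexample x = -4 fails the predicate.

F


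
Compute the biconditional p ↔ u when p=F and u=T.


Biconditional is true when both operands have the same truth value.
Substitute: p=F, u=T.
F ↔ T evaluates to F.

F


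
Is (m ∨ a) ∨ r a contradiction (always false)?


Truth table over {a, m, r}:
a | m | r | φ
-------------
F | F | F | F
T | F | F | T
F | T | F | T
T | T | F | T
F | F | T | T
T | F | T | T
F | T | T | T
T | T | T | T
Satisfying assignment at row 2: a=T, m=F, r=F gives T.

No, it is not a contradiction.


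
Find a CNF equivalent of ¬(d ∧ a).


Step 1: Apply De Morgan: ¬(d ∧ a) = ¬d ∨ ¬a.

(¬d) ∨ (¬a)


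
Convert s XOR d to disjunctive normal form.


Step 1: s ⊕ d is true exactly when they disagree: (s ∧ ¬d) ∨ (¬s ∧ d).

(s AND (NOT d)) OR ((NOT s) AND d)


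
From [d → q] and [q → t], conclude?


Hypothetical syllogism: from (P → Q) and (Q → R), infer (P → R).
Chain the two implications through the shared middle term 'q'.

d → t


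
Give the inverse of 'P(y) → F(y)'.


The inverse of (P → Q) is (¬P → ¬Q). It is equivalent to the converse, not to the original.
Here P = 'P(y)' and Q = 'F(y)'.

If not (P(y)), then not (F(y)).


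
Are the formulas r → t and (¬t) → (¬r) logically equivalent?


Compare truth tables:
r | t | φ | ψ
-------------
F | F | T | T
T | F | F | F
F | T | T | T
T | T | T | T
The columns φ and ψ agree on every row.

Yes, they are logically equivalent.


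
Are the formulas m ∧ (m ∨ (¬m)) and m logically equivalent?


Compare truth tables:
m | φ | ψ
---------
F | F | F
T | T | T
The columns φ and ψ agree on every row.

Yes, they are logically equivalent.


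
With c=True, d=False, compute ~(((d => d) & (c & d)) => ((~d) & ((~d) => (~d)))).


Substitute c=True, d=False:
d => d = False => False = True
c & d = True & False = False
(d => d) & (c & d) = True & False = False
~d = True
~d = True
~d = True
(~d) => (~d) = True => True = True
(~d) & ((~d) => (~d)) = True & True = True
((d => d) & (c & d)) => ((~d) & ((~d) => (~d))) = False => True = True
~(((d => d) & (c & d)) => ((~d) & ((~d) => (~d)))) = False

False


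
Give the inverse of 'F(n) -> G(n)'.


The inverse of (P → Q) is (¬P → ¬Q). It is equivalent to the converse, not to the original.
Here P = 'F(n)' and Q = 'G(n)'.

If not (F(n)), then not (G(n)).


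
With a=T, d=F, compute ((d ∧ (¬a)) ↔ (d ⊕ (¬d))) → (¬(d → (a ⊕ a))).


Substitute a=T, d=F:
¬a = F
d ∧ (¬a) = F ∧ F = F
¬d = T
d ⊕ (¬d) = F ⊕ T = T
(d ∧ (¬a)) ↔ (d ⊕ (¬d)) = F ↔ T = F
a ⊕ a = T ⊕ T = F
d → (a ⊕ a) = F → F = T
¬(d → (a ⊕ a)) = F
((d ∧ (¬a)) ↔ (d ⊕ (¬d))) → (¬(d → (a ⊕ a))) = F → F = T

T


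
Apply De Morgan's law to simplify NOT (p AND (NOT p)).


De Morgan: the negation of a conjunction is the disjunction of the negations.
Distribute NOT across AND, flipping it to OR, and negate each literal.

(NOT p) OR p


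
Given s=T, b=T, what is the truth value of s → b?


Implication is false only when antecedent is true and consequent is false.
Substitute: s=T, b=T.
T → T evaluates to T.

T


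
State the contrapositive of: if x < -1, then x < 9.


The contrapositive of (P → Q) is (¬Q → ¬P); it is logically equivalent to the original.
Here P = 'x < -1' and Q = 'x < 9'.

If not (x < 9), then not (x < -1).


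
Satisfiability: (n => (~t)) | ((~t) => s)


Search for a satisfying assignment over {n, s, t}.
Try n=False, s=False, t=False: the formula evaluates to True.
A satisfying assignment exists.

Satisfiable.


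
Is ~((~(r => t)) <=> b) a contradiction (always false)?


Truth table over {b, r, t}:
b | r | t | φ
-------------
False | False | False | False
True | False | False | True
False | True | False | True
True | True | False | False
False | False | True | False
True | False | True | True
False | True | True | False
True | True | True | True
Satisfying assignment at row 2: b=True, r=False, t=False gives True.

No, it is not a contradiction.


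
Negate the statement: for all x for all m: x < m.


Negation flips each quantifier (∀↔∃) and negates the inner predicate.
¬(for all x for all m: φ) = there exists x there exists m: ¬φ.

there exists x there exists m: NOT(x < m)


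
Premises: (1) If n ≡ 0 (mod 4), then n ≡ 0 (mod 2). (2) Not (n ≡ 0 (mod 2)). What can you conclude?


Modus tollens: from (P → Q) and ¬Q, infer ¬P.
Q = 'n ≡ 0 (mod 2)' is denied; since P → Q, P must also fail.

Not (n ≡ 0 (mod 4)).


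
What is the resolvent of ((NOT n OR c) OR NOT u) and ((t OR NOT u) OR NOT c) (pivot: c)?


The clauses contain complementary literals c and NOTc.
Resolution eliminates this pair and disjoins the remaining literals (merging duplicates).

((NOT n OR NOT u) OR t)


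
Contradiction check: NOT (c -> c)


Truth table over {c}:
c | φ
-----
F | F
T | F
Every row is false.

Yes, it is a contradiction.


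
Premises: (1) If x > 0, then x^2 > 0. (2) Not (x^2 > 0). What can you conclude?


Modus tollens: from (P → Q) and ¬Q, infer ¬P.
Q = 'x^2 > 0' is denied; since P → Q, P must also fail.

Not (x > 0).


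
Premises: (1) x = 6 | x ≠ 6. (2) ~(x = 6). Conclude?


Disjunctive syllogism: from (P ∨ Q) and ¬P, infer Q.
One disjunct, 'x = 6', is ruled out; the other must hold.

x ≠ 6


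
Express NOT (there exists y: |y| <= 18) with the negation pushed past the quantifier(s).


¬(for all x: φ) = there exists x: ¬φ, and ¬(there exists x: φ) = for all x: ¬φ.
Apply to the existential statement.

for all y: NOT(|y| <= 18)


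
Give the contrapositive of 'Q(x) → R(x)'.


The contrapositive of (P → Q) is (¬Q → ¬P); it is logically equivalent to the original.
Here P = 'Q(x)' and Q = 'R(x)'.

If not (R(x)), then not (Q(x)).


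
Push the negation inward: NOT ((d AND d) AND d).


De Morgan: the negation of a conjunction is the disjunction of the negations.
Distribute NOT across AND, flipping it to OR, and negate each literal.

((NOT d) OR (NOT d)) OR (NOT d)


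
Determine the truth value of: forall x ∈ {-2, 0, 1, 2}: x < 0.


Evaluate the predicate on each element: -2:True, 0:False, 1:False, 2:False.
Counterexample x = 0 fails the predicate.

False


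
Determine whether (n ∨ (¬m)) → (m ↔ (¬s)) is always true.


Build the truth table over {m, n, s}:
m | n | s | φ
-------------
F | F | F | F
T | F | F | T
F | T | F | F
T | T | F | T
F | F | T | T
T | F | T | T
F | T | T | T
T | T | T | F
Counterexample at row 1: with m=F, n=F, s=F, the formula is F.

No, it is not a tautology.


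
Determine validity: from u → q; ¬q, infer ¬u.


This matches the form of modus tollens: the conclusion follows in every model of the premises.

Valid.


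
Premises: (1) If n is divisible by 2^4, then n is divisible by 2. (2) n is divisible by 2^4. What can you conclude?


Modus ponens: from (P → Q) and P, infer Q.
P = 'n is divisible by 2^4' is asserted, and P → Q holds, so Q follows.

n is divisible by 2.


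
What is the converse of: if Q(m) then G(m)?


The converse of (P → Q) is (Q → P). It is not in general equivalent to the original.
Here P = 'Q(m)' and Q = 'G(m)'.

If G(m), then Q(m).


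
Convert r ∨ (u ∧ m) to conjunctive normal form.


Step 1: Distribute ∨ over ∧: r ∨ (u ∧ m) = (r ∨ u) ∧ (r ∨ m).

(r ∨ u) ∧ (r ∨ m)


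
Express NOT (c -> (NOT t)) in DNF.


Step 1: Rewrite implication then negate: ¬(¬c ∨ (¬t)) = c ∧ ¬(¬t).
Step 2: Eliminate any double negations (¬¬X = X).

c AND t


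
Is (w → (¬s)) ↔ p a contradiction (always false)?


Truth table over {p, s, w}:
p | s | w | φ
-------------
F | F | F | F
T | F | F | T
F | T | F | F
T | T | F | T
F | F | T | F
T | F | T | T
F | T | T | T
T | T | T | F
Satisfying assignment at row 2: p=T, s=F, w=F gives T.

No, it is not a contradiction.


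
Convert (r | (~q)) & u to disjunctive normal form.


Step 1: Distribute ∧ over ∨: (r ∨ (¬q)) ∧ u = (r ∧ u) ∨ ((¬q) ∧ u).

(r & u) | ((~q) & u)


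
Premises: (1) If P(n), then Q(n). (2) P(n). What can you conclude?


Modus ponens: from (P → Q) and P, infer Q.
P = 'P(n)' is asserted, and P → Q holds, so Q follows.

Q(n).


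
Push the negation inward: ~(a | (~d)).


De Morgan: the negation of a disjunction is the conjunction of the negations.
Distribute ~ across |, flipping it to &, and negate each literal.

(~a) & d


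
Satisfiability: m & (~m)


Check all 2 assignments over {m}:
m | φ
-----
False | False
True | False
No assignment makes the formula true.

Unsatisfiable.


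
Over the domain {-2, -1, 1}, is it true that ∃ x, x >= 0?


Evaluate the predicate on each element: -2:F, -1:F, 1:T.
Witness x = 1 satisfies the predicate.

T


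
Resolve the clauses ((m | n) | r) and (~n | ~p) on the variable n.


The clauses contain complementary literals n and ~n.
Resolution eliminates this pair and disjoins the remaining literals (merging duplicates).

((m | r) | ~p)


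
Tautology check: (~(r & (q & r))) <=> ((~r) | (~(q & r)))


Build the truth table over {q, r}:
q | r | φ
---------
False | False | True
True | False | True
False | True | True
True | True | True
Every row evaluates to true.

Yes, it is a tautology.


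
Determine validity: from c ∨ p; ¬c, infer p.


This matches the form of disjunctive syllogism: the conclusion follows in every model of the premises.

Valid.


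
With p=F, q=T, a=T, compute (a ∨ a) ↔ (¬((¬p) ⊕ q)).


Substitute p=F, q=T, a=T:
a ∨ a = T ∨ T = T
¬p = T
(¬p) ⊕ q = T ⊕ T = F
¬((¬p) ⊕ q) = T
(a ∨ a) ↔ (¬((¬p) ⊕ q)) = T ↔ T = T

T


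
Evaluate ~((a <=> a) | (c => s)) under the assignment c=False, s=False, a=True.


Substitute c=False, s=False, a=True:
a <=> a = True <=> True = True
c => s = False => False = True
(a <=> a) | (c => s) = True | True = True
~((a <=> a) | (c => s)) = False

False


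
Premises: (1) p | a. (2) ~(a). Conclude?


Disjunctive syllogism: from (P ∨ Q) and ¬P, infer Q.
One disjunct, 'a', is ruled out; the other must hold.

p


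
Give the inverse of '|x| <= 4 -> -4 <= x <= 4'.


The inverse of (P → Q) is (¬P → ¬Q). It is equivalent to the converse, not to the original.
Here P = '|x| <= 4' and Q = '-4 <= x <= 4'.

If not (|x| <= 4), then not (-4 <= x <= 4).


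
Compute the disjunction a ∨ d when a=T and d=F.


Disjunction is false only when both operands are false.
Substitute: a=T, d=F.
T ∨ F evaluates to T.

T


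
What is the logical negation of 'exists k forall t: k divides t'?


Negation flips each quantifier (∀↔∃) and negates the inner predicate.
¬(exists k forall t: φ) = forall k exists t: ¬φ.

forall k exists t: ~(k divides t)


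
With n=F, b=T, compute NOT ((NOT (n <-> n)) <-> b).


Substitute n=F, b=T:
n <-> n = F <-> F = T
NOT (n <-> n) = F
(NOT (n <-> n)) <-> b = F <-> T = F
NOT ((NOT (n <-> n)) <-> b) = T

T


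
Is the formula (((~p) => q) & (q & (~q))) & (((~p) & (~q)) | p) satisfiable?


Check all 4 assignments over {p, q}:
p | q | φ
---------
False | False | False
True | False | False
False | True | False
True | True | False
No assignment makes the formula true.

Unsatisfiable.


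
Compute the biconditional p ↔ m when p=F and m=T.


Biconditional is true when both operands have the same truth value.
Substitute: p=F, m=T.
F ↔ T evaluates to F.

F


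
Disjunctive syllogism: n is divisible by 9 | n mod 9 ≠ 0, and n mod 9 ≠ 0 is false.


Disjunctive syllogism: from (P ∨ Q) and ¬P, infer Q.
One disjunct, 'n mod 9 ≠ 0', is ruled out; the other must hold.

n is divisible by 9


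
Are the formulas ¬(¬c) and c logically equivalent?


Compare truth tables:
c | φ | ψ
---------
F | F | F
T | T | T
The columns φ and ψ agree on every row.

Yes, they are logically equivalent.


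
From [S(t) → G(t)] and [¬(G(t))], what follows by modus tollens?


Modus tollens: from (P → Q) and ¬Q, infer ¬P.
Q = 'G(t)' is denied; since P → Q, P must also fail.

Not (S(t)).
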